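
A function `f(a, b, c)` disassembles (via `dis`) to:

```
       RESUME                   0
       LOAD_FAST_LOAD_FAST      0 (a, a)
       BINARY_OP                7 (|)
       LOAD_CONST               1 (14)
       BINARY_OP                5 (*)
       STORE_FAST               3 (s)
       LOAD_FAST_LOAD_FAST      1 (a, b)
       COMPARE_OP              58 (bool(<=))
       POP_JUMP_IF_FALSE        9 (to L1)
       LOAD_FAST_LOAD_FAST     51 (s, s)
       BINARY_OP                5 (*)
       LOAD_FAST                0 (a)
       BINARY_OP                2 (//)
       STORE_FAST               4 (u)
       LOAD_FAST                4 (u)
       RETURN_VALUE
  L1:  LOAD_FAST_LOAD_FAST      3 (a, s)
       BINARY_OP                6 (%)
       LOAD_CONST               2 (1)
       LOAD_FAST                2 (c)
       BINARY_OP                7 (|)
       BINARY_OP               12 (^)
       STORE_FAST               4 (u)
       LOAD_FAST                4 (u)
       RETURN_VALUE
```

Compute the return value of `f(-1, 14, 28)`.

-196

LOAD_FAST_LOAD_FAST a,a → push -1,-1. Stack: [-1, -1]
BINARY_OP | → -1 | -1 = -1. Stack: [-1]
LOAD_CONST → push 14. Stack: [-1, 14]
BINARY_OP * → -1 * 14 = -14. Stack: [-14]
STORE_FAST s → s=-14. Stack: []
LOAD_FAST_LOAD_FAST a,b → push -1,14. Stack: [-1, 14]
COMPARE_OP bool(<=) → -1 vs 14 = True. Stack: [True]
POP_JUMP_IF_FALSE → pop True; no jump. Stack: []
LOAD_FAST_LOAD_FAST s,s → push -14,-14. Stack: [-14, -14]
BINARY_OP * → -14 * -14 = 196. Stack: [196]
LOAD_FAST a → push -1. Stack: [196, -1]
BINARY_OP // → 196 // -1 = -196. Stack: [-196]
STORE_FAST u → u=-196. Stack: []
LOAD_FAST u → push -196. Stack: [-196]
RETURN_VALUE → return -196.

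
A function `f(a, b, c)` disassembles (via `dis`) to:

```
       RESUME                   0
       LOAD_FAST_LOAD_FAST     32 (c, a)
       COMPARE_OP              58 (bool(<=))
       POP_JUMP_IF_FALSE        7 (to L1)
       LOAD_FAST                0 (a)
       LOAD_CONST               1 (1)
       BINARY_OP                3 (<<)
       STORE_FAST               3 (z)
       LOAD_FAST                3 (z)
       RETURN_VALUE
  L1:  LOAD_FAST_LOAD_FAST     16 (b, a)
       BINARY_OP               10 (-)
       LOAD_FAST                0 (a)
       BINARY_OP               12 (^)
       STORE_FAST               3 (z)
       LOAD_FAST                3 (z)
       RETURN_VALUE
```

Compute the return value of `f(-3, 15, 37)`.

LOAD_FAST_LOAD_FAST c,a → push 37,-3. Stack: [37, -3]
COMPARE_OP bool(<=) → 37 vs -3 = False. Stack: [False]
POP_JUMP_IF_FALSE → pop False; jump. Stack: []
LOAD_FAST_LOAD_FAST b,a → push 15,-3. Stack: [15, -3]
BINARY_OP - → 15 - -3 = 18. Stack: [18]
LOAD_FAST a → push -3. Stack: [18, -3]
BINARY_OP ^ → 18 ^ -3 = -17. Stack: [-17]
STORE_FAST z → z=-17. Stack: []
LOAD_FAST z → push -17. Stack: [-17]
RETURN_VALUE → return -17.

-17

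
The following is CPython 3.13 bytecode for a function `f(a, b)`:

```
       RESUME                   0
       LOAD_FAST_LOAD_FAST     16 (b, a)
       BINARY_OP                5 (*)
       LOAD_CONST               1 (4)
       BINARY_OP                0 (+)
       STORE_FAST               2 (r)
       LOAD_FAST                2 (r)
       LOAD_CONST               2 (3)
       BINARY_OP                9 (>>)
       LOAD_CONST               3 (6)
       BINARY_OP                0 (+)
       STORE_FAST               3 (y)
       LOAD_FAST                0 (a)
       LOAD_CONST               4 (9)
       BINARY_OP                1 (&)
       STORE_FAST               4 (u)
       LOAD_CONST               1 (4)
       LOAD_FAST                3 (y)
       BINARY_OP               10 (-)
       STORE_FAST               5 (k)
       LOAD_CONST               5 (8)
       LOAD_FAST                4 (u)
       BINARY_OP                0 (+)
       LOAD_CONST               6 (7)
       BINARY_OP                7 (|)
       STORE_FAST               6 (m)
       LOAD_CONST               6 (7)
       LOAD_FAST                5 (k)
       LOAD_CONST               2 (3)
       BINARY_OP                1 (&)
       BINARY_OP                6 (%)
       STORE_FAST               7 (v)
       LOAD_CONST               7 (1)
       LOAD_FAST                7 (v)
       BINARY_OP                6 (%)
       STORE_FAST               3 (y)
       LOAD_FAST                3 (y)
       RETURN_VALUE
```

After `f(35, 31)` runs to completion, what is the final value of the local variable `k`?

-138

LOAD_FAST_LOAD_FAST b,a → push 31,35. Stack: [31, 35]
BINARY_OP * → 31 * 35 = 1085. Stack: [1085]
LOAD_CONST → push 4. Stack: [1085, 4]
BINARY_OP + → 1085 + 4 = 1089. Stack: [1089]
STORE_FAST r → r=1089. Stack: []
LOAD_FAST r → push 1089. Stack: [1089]
LOAD_CONST → push 3. Stack: [1089, 3]
BINARY_OP >> → 1089 >> 3 = 136. Stack: [136]
LOAD_CONST → push 6. Stack: [136, 6]
BINARY_OP + → 136 + 6 = 142. Stack: [142]
STORE_FAST y → y=142. Stack: []
LOAD_FAST a → push 35. Stack: [35]
LOAD_CONST → push 9. Stack: [35, 9]
BINARY_OP & → 35 & 9 = 1. Stack: [1]
STORE_FAST u → u=1. Stack: []
LOAD_CONST → push 4. Stack: [4]
LOAD_FAST y → push 142. Stack: [4, 142]
BINARY_OP - → 4 - 142 = -138. Stack: [-138]
STORE_FAST k → k=-138. Stack: []
LOAD_CONST → push 8. Stack: [8]
LOAD_FAST u → push 1. Stack: [8, 1]
BINARY_OP + → 8 + 1 = 9. Stack: [9]
LOAD_CONST → push 7. Stack: [9, 7]
BINARY_OP | → 9 | 7 = 15. Stack: [15]
STORE_FAST m → m=15. Stack: []
LOAD_CONST → push 7. Stack: [7]
LOAD_FAST k → push -138. Stack: [7, -138]
LOAD_CONST → push 3. Stack: [7, -138, 3]
BINARY_OP & → -138 & 3 = 2. Stack: [7, 2]
BINARY_OP % → 7 % 2 = 1. Stack: [1]
STORE_FAST v → v=1. Stack: []
LOAD_CONST → push 1. Stack: [1]
LOAD_FAST v → push 1. Stack: [1, 1]
BINARY_OP % → 1 % 1 = 0. Stack: [0]
STORE_FAST y → y=0. Stack: []
LOAD_FAST y → push 0. Stack: [0]
RETURN_VALUE → return 0.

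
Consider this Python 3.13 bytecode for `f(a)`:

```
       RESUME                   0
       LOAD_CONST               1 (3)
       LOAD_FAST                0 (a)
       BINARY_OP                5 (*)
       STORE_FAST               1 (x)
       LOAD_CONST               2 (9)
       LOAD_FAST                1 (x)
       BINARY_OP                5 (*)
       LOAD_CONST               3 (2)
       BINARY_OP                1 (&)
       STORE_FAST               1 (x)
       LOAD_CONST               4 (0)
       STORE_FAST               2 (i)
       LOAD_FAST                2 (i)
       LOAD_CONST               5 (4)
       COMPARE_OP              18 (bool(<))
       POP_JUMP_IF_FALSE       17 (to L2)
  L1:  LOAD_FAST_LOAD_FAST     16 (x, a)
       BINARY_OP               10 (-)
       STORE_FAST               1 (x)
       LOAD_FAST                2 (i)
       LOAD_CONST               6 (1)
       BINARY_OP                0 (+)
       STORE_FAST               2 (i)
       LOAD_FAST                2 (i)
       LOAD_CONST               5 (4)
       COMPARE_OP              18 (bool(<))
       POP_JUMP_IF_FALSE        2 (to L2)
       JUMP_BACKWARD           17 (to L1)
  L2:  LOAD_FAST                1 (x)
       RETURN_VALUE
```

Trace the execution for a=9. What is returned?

LOAD_CONST → push 3. Stack: [3]
LOAD_FAST a → push 9. Stack: [3, 9]
BINARY_OP * → 3 * 9 = 27. Stack: [27]
STORE_FAST x → x=27. Stack: []
LOAD_CONST → push 9. Stack: [9]
LOAD_FAST x → push 27. Stack: [9, 27]
BINARY_OP * → 9 * 27 = 243. Stack: [243]
LOAD_CONST → push 2. Stack: [243, 2]
BINARY_OP & → 243 & 2 = 2. Stack: [2]
STORE_FAST x → x=2. Stack: []
LOAD_CONST → push 0. Stack: [0]
STORE_FAST i → i=0. Stack: []
LOAD_FAST i → push 0. Stack: [0]
LOAD_CONST → push 4. Stack: [0, 4]
COMPARE_OP bool(<) → 0 vs 4 = True. Stack: [True]
POP_JUMP_IF_FALSE → pop True; no jump. Stack: []
LOAD_FAST_LOAD_FAST x,a → push 2,9. Stack: [2, 9]
BINARY_OP - → 2 - 9 = -7. Stack: [-7]
STORE_FAST x → x=-7. Stack: []
LOAD_FAST i → push 0. Stack: [0]
LOAD_CONST → push 1. Stack: [0, 1]
BINARY_OP + → 0 + 1 = 1. Stack: [1]
STORE_FAST i → i=1. Stack: []
LOAD_FAST i → push 1. Stack: [1]
LOAD_CONST → push 4. Stack: [1, 4]
COMPARE_OP bool(<) → 1 vs 4 = True. Stack: [True]
POP_JUMP_IF_FALSE → pop True; no jump. Stack: []
LOAD_FAST_LOAD_FAST x,a → push -7,9. Stack: [-7, 9]
BINARY_OP - → -7 - 9 = -16. Stack: [-16]
STORE_FAST x → x=-16. Stack: []
LOAD_FAST i → push 1. Stack: [1]
LOAD_CONST → push 1. Stack: [1, 1]
BINARY_OP + → 1 + 1 = 2. Stack: [2]
STORE_FAST i → i=2. Stack: []
LOAD_FAST i → push 2. Stack: [2]
LOAD_CONST → push 4. Stack: [2, 4]
COMPARE_OP bool(<) → 2 vs 4 = True. Stack: [True]
POP_JUMP_IF_FALSE → pop True; no jump. Stack: []
LOAD_FAST_LOAD_FAST x,a → push -16,9. Stack: [-16, 9]
BINARY_OP - → -16 - 9 = -25. Stack: [-25]
STORE_FAST x → x=-25. Stack: []
LOAD_FAST i → push 2. Stack: [2]
LOAD_CONST → push 1. Stack: [2, 1]
BINARY_OP + → 2 + 1 = 3. Stack: [3]
STORE_FAST i → i=3. Stack: []
LOAD_FAST i → push 3. Stack: [3]
LOAD_CONST → push 4. Stack: [3, 4]
COMPARE_OP bool(<) → 3 vs 4 = True. Stack: [True]
POP_JUMP_IF_FALSE → pop True; no jump. Stack: []
LOAD_FAST_LOAD_FAST x,a → push -25,9. Stack: [-25, 9]
BINARY_OP - → -25 - 9 = -34. Stack: [-34]
STORE_FAST x → x=-34. Stack: []
LOAD_FAST i → push 3. Stack: [3]
LOAD_CONST → push 1. Stack: [3, 1]
BINARY_OP + → 3 + 1 = 4. Stack: [4]
STORE_FAST i → i=4. Stack: []
LOAD_FAST i → push 4. Stack: [4]
LOAD_CONST → push 4. Stack: [4, 4]
COMPARE_OP bool(<) → 4 vs 4 = False. Stack: [False]
POP_JUMP_IF_FALSE → pop False; jump. Stack: []
LOAD_FAST x → push -34. Stack: [-34]
RETURN_VALUE → return -34.

-34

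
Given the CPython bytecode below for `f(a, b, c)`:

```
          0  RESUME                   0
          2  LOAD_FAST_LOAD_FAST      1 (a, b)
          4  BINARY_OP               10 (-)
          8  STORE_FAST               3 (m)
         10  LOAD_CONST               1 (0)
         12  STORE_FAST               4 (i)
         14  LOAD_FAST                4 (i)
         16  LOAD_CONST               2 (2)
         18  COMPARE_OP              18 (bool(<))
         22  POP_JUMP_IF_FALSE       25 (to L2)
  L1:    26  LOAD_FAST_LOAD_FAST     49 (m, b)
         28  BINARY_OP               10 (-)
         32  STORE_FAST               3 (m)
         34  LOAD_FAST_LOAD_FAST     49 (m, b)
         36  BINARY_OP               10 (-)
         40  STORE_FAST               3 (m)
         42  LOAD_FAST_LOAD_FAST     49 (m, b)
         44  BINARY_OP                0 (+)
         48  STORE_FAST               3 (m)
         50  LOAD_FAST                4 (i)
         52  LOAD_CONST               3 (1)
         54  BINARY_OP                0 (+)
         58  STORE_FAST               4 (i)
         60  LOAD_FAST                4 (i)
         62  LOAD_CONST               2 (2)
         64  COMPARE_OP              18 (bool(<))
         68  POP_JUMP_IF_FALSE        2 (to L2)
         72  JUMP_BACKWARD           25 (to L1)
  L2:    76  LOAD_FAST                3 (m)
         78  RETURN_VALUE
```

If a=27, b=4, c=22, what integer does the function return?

15

LOAD_FAST_LOAD_FAST a,b → push 27,4. Stack: [27, 4]
BINARY_OP - → 27 - 4 = 23. Stack: [23]
STORE_FAST m → m=23. Stack: []
LOAD_CONST → push 0. Stack: [0]
STORE_FAST i → i=0. Stack: []
LOAD_FAST i → push 0. Stack: [0]
LOAD_CONST → push 2. Stack: [0, 2]
COMPARE_OP bool(<) → 0 vs 2 = True. Stack: [True]
POP_JUMP_IF_FALSE → pop True; no jump. Stack: []
LOAD_FAST_LOAD_FAST m,b → push 23,4. Stack: [23, 4]
BINARY_OP - → 23 - 4 = 19. Stack: [19]
STORE_FAST m → m=19. Stack: []
LOAD_FAST_LOAD_FAST m,b → push 19,4. Stack: [19, 4]
BINARY_OP - → 19 - 4 = 15. Stack: [15]
STORE_FAST m → m=15. Stack: []
LOAD_FAST_LOAD_FAST m,b → push 15,4. Stack: [15, 4]
BINARY_OP + → 15 + 4 = 19. Stack: [19]
STORE_FAST m → m=19. Stack: []
LOAD_FAST i → push 0. Stack: [0]
LOAD_CONST → push 1. Stack: [0, 1]
BINARY_OP + → 0 + 1 = 1. Stack: [1]
STORE_FAST i → i=1. Stack: []
LOAD_FAST i → push 1. Stack: [1]
LOAD_CONST → push 2. Stack: [1, 2]
COMPARE_OP bool(<) → 1 vs 2 = True. Stack: [True]
POP_JUMP_IF_FALSE → pop True; no jump. Stack: []
LOAD_FAST_LOAD_FAST m,b → push 19,4. Stack: [19, 4]
BINARY_OP - → 19 - 4 = 15. Stack: [15]
STORE_FAST m → m=15. Stack: []
LOAD_FAST_LOAD_FAST m,b → push 15,4. Stack: [15, 4]
BINARY_OP - → 15 - 4 = 11. Stack: [11]
STORE_FAST m → m=11. Stack: []
LOAD_FAST_LOAD_FAST m,b → push 11,4. Stack: [11, 4]
BINARY_OP + → 11 + 4 = 15. Stack: [15]
STORE_FAST m → m=15. Stack: []
LOAD_FAST i → push 1. Stack: [1]
LOAD_CONST → push 1. Stack: [1, 1]
BINARY_OP + → 1 + 1 = 2. Stack: [2]
STORE_FAST i → i=2. Stack: []
LOAD_FAST i → push 2. Stack: [2]
LOAD_CONST → push 2. Stack: [2, 2]
COMPARE_OP bool(<) → 2 vs 2 = False. Stack: [False]
POP_JUMP_IF_FALSE → pop False; jump. Stack: []
LOAD_FAST m → push 15. Stack: [15]
RETURN_VALUE → return 15.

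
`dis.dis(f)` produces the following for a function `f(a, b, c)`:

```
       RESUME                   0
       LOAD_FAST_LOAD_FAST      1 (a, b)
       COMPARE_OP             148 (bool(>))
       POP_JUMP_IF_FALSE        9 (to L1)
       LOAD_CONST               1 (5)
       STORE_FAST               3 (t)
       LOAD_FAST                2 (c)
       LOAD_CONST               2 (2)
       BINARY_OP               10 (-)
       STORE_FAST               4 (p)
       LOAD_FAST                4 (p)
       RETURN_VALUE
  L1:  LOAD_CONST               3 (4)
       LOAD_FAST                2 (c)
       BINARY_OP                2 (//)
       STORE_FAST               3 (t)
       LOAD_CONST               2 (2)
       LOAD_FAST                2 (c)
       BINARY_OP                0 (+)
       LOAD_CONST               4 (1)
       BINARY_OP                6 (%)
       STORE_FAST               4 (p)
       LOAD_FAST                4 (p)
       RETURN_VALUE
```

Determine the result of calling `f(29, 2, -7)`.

LOAD_FAST_LOAD_FAST a,b → push 29,2. Stack: [29, 2]
COMPARE_OP bool(>) → 29 vs 2 = True. Stack: [True]
POP_JUMP_IF_FALSE → pop True; no jump. Stack: []
LOAD_CONST → push 5. Stack: [5]
STORE_FAST t → t=5. Stack: []
LOAD_FAST c → push -7. Stack: [-7]
LOAD_CONST → push 2. Stack: [-7, 2]
BINARY_OP - → -7 - 2 = -9. Stack: [-9]
STORE_FAST p → p=-9. Stack: []
LOAD_FAST p → push -9. Stack: [-9]
RETURN_VALUE → return -9.

-9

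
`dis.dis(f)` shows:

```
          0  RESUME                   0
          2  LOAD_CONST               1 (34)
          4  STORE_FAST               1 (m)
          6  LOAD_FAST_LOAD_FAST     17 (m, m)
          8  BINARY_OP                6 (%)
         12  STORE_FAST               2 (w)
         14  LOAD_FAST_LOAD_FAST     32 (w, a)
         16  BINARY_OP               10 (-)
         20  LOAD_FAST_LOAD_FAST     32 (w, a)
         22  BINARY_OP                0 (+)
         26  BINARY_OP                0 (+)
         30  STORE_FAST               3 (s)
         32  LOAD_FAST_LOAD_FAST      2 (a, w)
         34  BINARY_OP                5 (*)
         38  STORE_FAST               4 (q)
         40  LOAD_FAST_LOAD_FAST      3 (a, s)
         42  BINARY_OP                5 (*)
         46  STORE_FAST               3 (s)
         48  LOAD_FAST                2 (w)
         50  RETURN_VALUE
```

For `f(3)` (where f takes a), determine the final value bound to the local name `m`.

LOAD_CONST → push 34. Stack: [34]
STORE_FAST m → m=34. Stack: []
LOAD_FAST_LOAD_FAST m,m → push 34,34. Stack: [34, 34]
BINARY_OP % → 34 % 34 = 0. Stack: [0]
STORE_FAST w → w=0. Stack: []
LOAD_FAST_LOAD_FAST w,a → push 0,3. Stack: [0, 3]
BINARY_OP - → 0 - 3 = -3. Stack: [-3]
LOAD_FAST_LOAD_FAST w,a → push 0,3. Stack: [-3, 0, 3]
BINARY_OP + → 0 + 3 = 3. Stack: [-3, 3]
BINARY_OP + → -3 + 3 = 0. Stack: [0]
STORE_FAST s → s=0. Stack: []
LOAD_FAST_LOAD_FAST a,w → push 3,0. Stack: [3, 0]
BINARY_OP * → 3 * 0 = 0. Stack: [0]
STORE_FAST q → q=0. Stack: []
LOAD_FAST_LOAD_FAST a,s → push 3,0. Stack: [3, 0]
BINARY_OP * → 3 * 0 = 0. Stack: [0]
STORE_FAST s → s=0. Stack: []
LOAD_FAST w → push 0. Stack: [0]
RETURN_VALUE → return 0.

34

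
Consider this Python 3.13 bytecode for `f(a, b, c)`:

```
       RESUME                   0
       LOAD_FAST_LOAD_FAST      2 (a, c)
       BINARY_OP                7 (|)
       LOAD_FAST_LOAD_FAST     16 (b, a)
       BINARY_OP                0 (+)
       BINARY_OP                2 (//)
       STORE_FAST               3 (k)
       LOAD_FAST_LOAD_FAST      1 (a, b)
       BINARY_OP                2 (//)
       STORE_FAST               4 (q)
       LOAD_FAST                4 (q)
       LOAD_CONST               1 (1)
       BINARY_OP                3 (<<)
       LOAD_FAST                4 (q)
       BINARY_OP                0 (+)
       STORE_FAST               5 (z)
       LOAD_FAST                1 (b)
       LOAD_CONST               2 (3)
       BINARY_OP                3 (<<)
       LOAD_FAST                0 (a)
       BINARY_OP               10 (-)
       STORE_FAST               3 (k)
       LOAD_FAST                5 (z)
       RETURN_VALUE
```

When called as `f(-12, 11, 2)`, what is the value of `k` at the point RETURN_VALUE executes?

100

LOAD_FAST_LOAD_FAST a,c → push -12,2. Stack: [-12, 2]
BINARY_OP | → -12 | 2 = -10. Stack: [-10]
LOAD_FAST_LOAD_FAST b,a → push 11,-12. Stack: [-10, 11, -12]
BINARY_OP + → 11 + -12 = -1. Stack: [-10, -1]
BINARY_OP // → -10 // -1 = 10. Stack: [10]
STORE_FAST k → k=10. Stack: []
LOAD_FAST_LOAD_FAST a,b → push -12,11. Stack: [-12, 11]
BINARY_OP // → -12 // 11 = -2. Stack: [-2]
STORE_FAST q → q=-2. Stack: []
LOAD_FAST q → push -2. Stack: [-2]
LOAD_CONST → push 1. Stack: [-2, 1]
BINARY_OP << → -2 << 1 = -4. Stack: [-4]
LOAD_FAST q → push -2. Stack: [-4, -2]
BINARY_OP + → -4 + -2 = -6. Stack: [-6]
STORE_FAST z → z=-6. Stack: []
LOAD_FAST b → push 11. Stack: [11]
LOAD_CONST → push 3. Stack: [11, 3]
BINARY_OP << → 11 << 3 = 88. Stack: [88]
LOAD_FAST a → push -12. Stack: [88, -12]
BINARY_OP - → 88 - -12 = 100. Stack: [100]
STORE_FAST k → k=100. Stack: []
LOAD_FAST z → push -6. Stack: [-6]
RETURN_VALUE → return -6.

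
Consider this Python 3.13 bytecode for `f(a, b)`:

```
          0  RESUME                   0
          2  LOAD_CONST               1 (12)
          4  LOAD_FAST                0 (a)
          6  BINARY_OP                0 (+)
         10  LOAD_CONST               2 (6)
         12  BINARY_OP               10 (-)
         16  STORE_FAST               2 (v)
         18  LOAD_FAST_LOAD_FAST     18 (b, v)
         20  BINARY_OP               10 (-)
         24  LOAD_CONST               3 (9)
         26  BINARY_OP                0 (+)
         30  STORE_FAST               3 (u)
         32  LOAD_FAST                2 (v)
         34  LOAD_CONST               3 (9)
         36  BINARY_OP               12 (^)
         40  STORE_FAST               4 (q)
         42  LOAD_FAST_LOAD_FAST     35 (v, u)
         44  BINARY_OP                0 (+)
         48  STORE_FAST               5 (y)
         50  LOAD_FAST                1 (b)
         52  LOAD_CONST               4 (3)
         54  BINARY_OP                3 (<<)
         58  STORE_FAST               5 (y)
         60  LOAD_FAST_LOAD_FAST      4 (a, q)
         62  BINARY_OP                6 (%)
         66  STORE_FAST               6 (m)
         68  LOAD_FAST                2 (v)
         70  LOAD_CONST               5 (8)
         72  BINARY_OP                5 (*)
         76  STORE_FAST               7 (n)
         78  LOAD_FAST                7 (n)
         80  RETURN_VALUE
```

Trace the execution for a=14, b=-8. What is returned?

160

LOAD_CONST → push 12. Stack: [12]
LOAD_FAST a → push 14. Stack: [12, 14]
BINARY_OP + → 12 + 14 = 26. Stack: [26]
LOAD_CONST → push 6. Stack: [26, 6]
BINARY_OP - → 26 - 6 = 20. Stack: [20]
STORE_FAST v → v=20. Stack: []
LOAD_FAST_LOAD_FAST b,v → push -8,20. Stack: [-8, 20]
BINARY_OP - → -8 - 20 = -28. Stack: [-28]
LOAD_CONST → push 9. Stack: [-28, 9]
BINARY_OP + → -28 + 9 = -19. Stack: [-19]
STORE_FAST u → u=-19. Stack: []
LOAD_FAST v → push 20. Stack: [20]
LOAD_CONST → push 9. Stack: [20, 9]
BINARY_OP ^ → 20 ^ 9 = 29. Stack: [29]
STORE_FAST q → q=29. Stack: []
LOAD_FAST_LOAD_FAST v,u → push 20,-19. Stack: [20, -19]
BINARY_OP + → 20 + -19 = 1. Stack: [1]
STORE_FAST y → y=1. Stack: []
LOAD_FAST b → push -8. Stack: [-8]
LOAD_CONST → push 3. Stack: [-8, 3]
BINARY_OP << → -8 << 3 = -64. Stack: [-64]
STORE_FAST y → y=-64. Stack: []
LOAD_FAST_LOAD_FAST a,q → push 14,29. Stack: [14, 29]
BINARY_OP % → 14 % 29 = 14. Stack: [14]
STORE_FAST m → m=14. Stack: []
LOAD_FAST v → push 20. Stack: [20]
LOAD_CONST → push 8. Stack: [20, 8]
BINARY_OP * → 20 * 8 = 160. Stack: [160]
STORE_FAST n → n=160. Stack: []
LOAD_FAST n → push 160. Stack: [160]
RETURN_VALUE → return 160.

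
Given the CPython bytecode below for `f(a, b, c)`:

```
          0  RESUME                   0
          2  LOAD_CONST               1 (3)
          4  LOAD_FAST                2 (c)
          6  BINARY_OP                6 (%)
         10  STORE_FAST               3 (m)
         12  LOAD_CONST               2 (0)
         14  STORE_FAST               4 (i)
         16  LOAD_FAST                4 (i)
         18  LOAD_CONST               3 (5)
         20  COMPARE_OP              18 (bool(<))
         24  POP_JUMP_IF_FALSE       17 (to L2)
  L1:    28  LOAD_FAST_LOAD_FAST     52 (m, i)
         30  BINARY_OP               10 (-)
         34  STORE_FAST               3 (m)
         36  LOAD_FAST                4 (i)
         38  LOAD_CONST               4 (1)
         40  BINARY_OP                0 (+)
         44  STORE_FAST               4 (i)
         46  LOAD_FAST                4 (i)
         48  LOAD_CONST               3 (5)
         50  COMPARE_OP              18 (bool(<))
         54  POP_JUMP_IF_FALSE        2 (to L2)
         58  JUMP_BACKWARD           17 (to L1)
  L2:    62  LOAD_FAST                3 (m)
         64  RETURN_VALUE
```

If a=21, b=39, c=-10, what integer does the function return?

-17

LOAD_CONST → push 3
LOAD_FAST c → push -10
BINARY_OP % → 3 % -10 = -7
STORE_FAST m → m=-7
LOAD_CONST → push 0
STORE_FAST i → i=0
LOAD_FAST i → push 0
LOAD_CONST → push 5
COMPARE_OP bool(<) → 0 vs 5 = True
POP_JUMP_IF_FALSE → pop True; no jump
LOAD_FAST_LOAD_FAST m,i → push -7,0
BINARY_OP - → -7 - 0 = -7
STORE_FAST m → m=-7
LOAD_FAST i → push 0
LOAD_CONST → push 1
BINARY_OP + → 0 + 1 = 1
STORE_FAST i → i=1
LOAD_FAST i → push 1
LOAD_CONST → push 5
COMPARE_OP bool(<) → 1 vs 5 = True
POP_JUMP_IF_FALSE → pop True; no jump
LOAD_FAST_LOAD_FAST m,i → push -7,1
BINARY_OP - → -7 - 1 = -8
STORE_FAST m → m=-8
LOAD_FAST i → push 1
LOAD_CONST → push 1
BINARY_OP + → 1 + 1 = 2
STORE_FAST i → i=2
LOAD_FAST i → push 2
LOAD_CONST → push 5
COMPARE_OP bool(<) → 2 vs 5 = True
POP_JUMP_IF_FALSE → pop True; no jump
LOAD_FAST_LOAD_FAST m,i → push -8,2
BINARY_OP - → -8 - 2 = -10
STORE_FAST m → m=-10
LOAD_FAST i → push 2
LOAD_CONST → push 1
BINARY_OP + → 2 + 1 = 3
STORE_FAST i → i=3
LOAD_FAST i → push 3
LOAD_CONST → push 5
COMPARE_OP bool(<) → 3 vs 5 = True
POP_JUMP_IF_FALSE → pop True; no jump
LOAD_FAST_LOAD_FAST m,i → push -10,3
BINARY_OP - → -10 - 3 = -13
STORE_FAST m → m=-13
LOAD_FAST i → push 3
LOAD_CONST → push 1
BINARY_OP + → 3 + 1 = 4
STORE_FAST i → i=4
LOAD_FAST i → push 4
LOAD_CONST → push 5
COMPARE_OP bool(<) → 4 vs 5 = True
POP_JUMP_IF_FALSE → pop True; no jump
LOAD_FAST_LOAD_FAST m,i → push -13,4
BINARY_OP - → -13 - 4 = -17
STORE_FAST m → m=-17
LOAD_FAST i → push 4
LOAD_CONST → push 1
BINARY_OP + → 4 + 1 = 5
STORE_FAST i → i=5
LOAD_FAST i → push 5
LOAD_CONST → push 5
COMPARE_OP bool(<) → 5 vs 5 = False
POP_JUMP_IF_FALSE → pop False; jump
LOAD_FAST m → push -17
RETURN_VALUE → return -17.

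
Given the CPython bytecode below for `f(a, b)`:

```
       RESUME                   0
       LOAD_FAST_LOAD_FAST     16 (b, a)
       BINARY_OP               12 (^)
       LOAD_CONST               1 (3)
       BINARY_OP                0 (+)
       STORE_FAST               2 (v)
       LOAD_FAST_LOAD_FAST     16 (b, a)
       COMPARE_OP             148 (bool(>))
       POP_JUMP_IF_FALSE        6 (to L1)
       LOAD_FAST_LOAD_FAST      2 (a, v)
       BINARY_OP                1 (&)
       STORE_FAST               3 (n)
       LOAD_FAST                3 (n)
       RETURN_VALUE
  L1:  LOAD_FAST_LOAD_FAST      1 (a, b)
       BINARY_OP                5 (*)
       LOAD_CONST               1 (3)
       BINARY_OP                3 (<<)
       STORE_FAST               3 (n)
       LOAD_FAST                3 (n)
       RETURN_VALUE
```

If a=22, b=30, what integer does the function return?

LOAD_FAST_LOAD_FAST b,a → push 30,22. Stack: [30, 22]
BINARY_OP ^ → 30 ^ 22 = 8. Stack: [8]
LOAD_CONST → push 3. Stack: [8, 3]
BINARY_OP + → 8 + 3 = 11. Stack: [11]
STORE_FAST v → v=11. Stack: []
LOAD_FAST_LOAD_FAST b,a → push 30,22. Stack: [30, 22]
COMPARE_OP bool(>) → 30 vs 22 = True. Stack: [True]
POP_JUMP_IF_FALSE → pop True; no jump. Stack: []
LOAD_FAST_LOAD_FAST a,v → push 22,11. Stack: [22, 11]
BINARY_OP & → 22 & 11 = 2. Stack: [2]
STORE_FAST n → n=2. Stack: []
LOAD_FAST n → push 2. Stack: [2]
RETURN_VALUE → return 2.

2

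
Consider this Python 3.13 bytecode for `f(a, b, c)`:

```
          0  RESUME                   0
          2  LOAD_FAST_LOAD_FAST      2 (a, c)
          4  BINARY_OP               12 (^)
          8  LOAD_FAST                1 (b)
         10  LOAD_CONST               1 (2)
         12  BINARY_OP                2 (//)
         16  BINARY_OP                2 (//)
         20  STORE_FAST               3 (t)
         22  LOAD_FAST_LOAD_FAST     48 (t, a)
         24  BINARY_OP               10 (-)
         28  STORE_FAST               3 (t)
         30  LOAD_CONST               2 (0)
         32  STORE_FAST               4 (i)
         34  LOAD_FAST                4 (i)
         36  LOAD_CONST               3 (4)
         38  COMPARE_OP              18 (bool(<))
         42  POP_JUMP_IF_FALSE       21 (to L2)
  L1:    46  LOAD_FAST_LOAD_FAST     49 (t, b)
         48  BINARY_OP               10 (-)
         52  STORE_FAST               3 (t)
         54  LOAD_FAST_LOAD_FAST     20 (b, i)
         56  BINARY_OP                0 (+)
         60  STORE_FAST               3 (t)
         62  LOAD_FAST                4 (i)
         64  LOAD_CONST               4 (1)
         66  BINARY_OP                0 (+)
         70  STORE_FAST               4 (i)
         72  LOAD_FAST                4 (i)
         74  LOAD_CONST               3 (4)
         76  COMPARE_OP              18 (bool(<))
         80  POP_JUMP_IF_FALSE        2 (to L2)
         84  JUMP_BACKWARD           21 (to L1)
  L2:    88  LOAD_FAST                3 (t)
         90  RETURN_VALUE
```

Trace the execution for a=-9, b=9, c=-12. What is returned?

12

LOAD_FAST_LOAD_FAST a,c → push -9,-12
BINARY_OP ^ → -9 ^ -12 = 3
LOAD_FAST b → push 9
LOAD_CONST → push 2
BINARY_OP // → 9 // 2 = 4
BINARY_OP // → 3 // 4 = 0
STORE_FAST t → t=0
LOAD_FAST_LOAD_FAST t,a → push 0,-9
BINARY_OP - → 0 - -9 = 9
STORE_FAST t → t=9
LOAD_CONST → push 0
STORE_FAST i → i=0
LOAD_FAST i → push 0
LOAD_CONST → push 4
COMPARE_OP bool(<) → 0 vs 4 = True
POP_JUMP_IF_FALSE → pop True; no jump
LOAD_FAST_LOAD_FAST t,b → push 9,9
BINARY_OP - → 9 - 9 = 0
STORE_FAST t → t=0
LOAD_FAST_LOAD_FAST b,i → push 9,0
BINARY_OP + → 9 + 0 = 9
STORE_FAST t → t=9
LOAD_FAST i → push 0
LOAD_CONST → push 1
BINARY_OP + → 0 + 1 = 1
STORE_FAST i → i=1
LOAD_FAST i → push 1
LOAD_CONST → push 4
COMPARE_OP bool(<) → 1 vs 4 = True
POP_JUMP_IF_FALSE → pop True; no jump
LOAD_FAST_LOAD_FAST t,b → push 9,9
BINARY_OP - → 9 - 9 = 0
STORE_FAST t → t=0
LOAD_FAST_LOAD_FAST b,i → push 9,1
BINARY_OP + → 9 + 1 = 10
STORE_FAST t → t=10
LOAD_FAST i → push 1
LOAD_CONST → push 1
BINARY_OP + → 1 + 1 = 2
STORE_FAST i → i=2
LOAD_FAST i → push 2
LOAD_CONST → push 4
COMPARE_OP bool(<) → 2 vs 4 = True
POP_JUMP_IF_FALSE → pop True; no jump
LOAD_FAST_LOAD_FAST t,b → push 10,9
BINARY_OP - → 10 - 9 = 1
STORE_FAST t → t=1
LOAD_FAST_LOAD_FAST b,i → push 9,2
BINARY_OP + → 9 + 2 = 11
STORE_FAST t → t=11
LOAD_FAST i → push 2
LOAD_CONST → push 1
BINARY_OP + → 2 + 1 = 3
STORE_FAST i → i=3
LOAD_FAST i → push 3
LOAD_CONST → push 4
COMPARE_OP bool(<) → 3 vs 4 = True
POP_JUMP_IF_FALSE → pop True; no jump
LOAD_FAST_LOAD_FAST t,b → push 11,9
BINARY_OP - → 11 - 9 = 2
STORE_FAST t → t=2
LOAD_FAST_LOAD_FAST b,i → push 9,3
BINARY_OP + → 9 + 3 = 12
STORE_FAST t → t=12
LOAD_FAST i → push 3
LOAD_CONST → push 1
BINARY_OP + → 3 + 1 = 4
STORE_FAST i → i=4
LOAD_FAST i → push 4
LOAD_CONST → push 4
COMPARE_OP bool(<) → 4 vs 4 = False
POP_JUMP_IF_FALSE → pop False; jump
LOAD_FAST t → push 12
RETURN_VALUE → return 12.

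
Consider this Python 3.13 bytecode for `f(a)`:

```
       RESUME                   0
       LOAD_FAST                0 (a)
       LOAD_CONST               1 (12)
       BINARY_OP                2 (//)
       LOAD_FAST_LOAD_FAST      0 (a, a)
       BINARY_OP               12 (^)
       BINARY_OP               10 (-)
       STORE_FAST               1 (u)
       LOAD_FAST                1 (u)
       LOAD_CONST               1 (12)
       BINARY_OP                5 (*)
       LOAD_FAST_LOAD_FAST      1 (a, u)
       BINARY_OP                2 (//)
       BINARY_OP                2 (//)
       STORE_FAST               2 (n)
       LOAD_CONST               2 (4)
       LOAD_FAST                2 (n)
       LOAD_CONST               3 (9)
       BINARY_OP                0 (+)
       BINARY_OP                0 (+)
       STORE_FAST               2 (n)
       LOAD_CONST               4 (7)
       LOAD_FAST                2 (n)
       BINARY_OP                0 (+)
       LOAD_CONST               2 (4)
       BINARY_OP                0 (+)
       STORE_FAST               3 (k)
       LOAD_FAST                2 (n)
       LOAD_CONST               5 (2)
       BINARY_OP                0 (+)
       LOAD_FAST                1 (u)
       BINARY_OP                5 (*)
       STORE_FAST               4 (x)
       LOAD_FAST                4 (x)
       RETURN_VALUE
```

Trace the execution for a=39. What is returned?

LOAD_FAST a → push 39. Stack: [39]
LOAD_CONST → push 12. Stack: [39, 12]
BINARY_OP // → 39 // 12 = 3. Stack: [3]
LOAD_FAST_LOAD_FAST a,a → push 39,39. Stack: [3, 39, 39]
BINARY_OP ^ → 39 ^ 39 = 0. Stack: [3, 0]
BINARY_OP - → 3 - 0 = 3. Stack: [3]
STORE_FAST u → u=3. Stack: []
LOAD_FAST u → push 3. Stack: [3]
LOAD_CONST → push 12. Stack: [3, 12]
BINARY_OP * → 3 * 12 = 36. Stack: [36]
LOAD_FAST_LOAD_FAST a,u → push 39,3. Stack: [36, 39, 3]
BINARY_OP // → 39 // 3 = 13. Stack: [36, 13]
BINARY_OP // → 36 // 13 = 2. Stack: [2]
STORE_FAST n → n=2. Stack: []
LOAD_CONST → push 4. Stack: [4]
LOAD_FAST n → push 2. Stack: [4, 2]
LOAD_CONST → push 9. Stack: [4, 2, 9]
BINARY_OP + → 2 + 9 = 11. Stack: [4, 11]
BINARY_OP + → 4 + 11 = 15. Stack: [15]
STORE_FAST n → n=15. Stack: []
LOAD_CONST → push 7. Stack: [7]
LOAD_FAST n → push 15. Stack: [7, 15]
BINARY_OP + → 7 + 15 = 22. Stack: [22]
LOAD_CONST → push 4. Stack: [22, 4]
BINARY_OP + → 22 + 4 = 26. Stack: [26]
STORE_FAST k → k=26. Stack: []
LOAD_FAST n → push 15. Stack: [15]
LOAD_CONST → push 2. Stack: [15, 2]
BINARY_OP + → 15 + 2 = 17. Stack: [17]
LOAD_FAST u → push 3. Stack: [17, 3]
BINARY_OP * → 17 * 3 = 51. Stack: [51]
STORE_FAST x → x=51. Stack: []
LOAD_FAST x → push 51. Stack: [51]
RETURN_VALUE → return 51.

51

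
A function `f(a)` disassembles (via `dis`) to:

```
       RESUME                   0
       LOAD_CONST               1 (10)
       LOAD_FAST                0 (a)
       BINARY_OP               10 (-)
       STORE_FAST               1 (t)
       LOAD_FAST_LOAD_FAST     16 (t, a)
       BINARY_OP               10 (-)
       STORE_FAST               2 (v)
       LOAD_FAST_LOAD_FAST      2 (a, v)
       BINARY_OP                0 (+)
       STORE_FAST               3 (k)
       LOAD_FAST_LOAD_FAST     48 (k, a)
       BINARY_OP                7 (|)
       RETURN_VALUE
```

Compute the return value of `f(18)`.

-6

LOAD_CONST → push 10. Stack: [10]
LOAD_FAST a → push 18. Stack: [10, 18]
BINARY_OP - → 10 - 18 = -8. Stack: [-8]
STORE_FAST t → t=-8. Stack: []
LOAD_FAST_LOAD_FAST t,a → push -8,18. Stack: [-8, 18]
BINARY_OP - → -8 - 18 = -26. Stack: [-26]
STORE_FAST v → v=-26. Stack: []
LOAD_FAST_LOAD_FAST a,v → push 18,-26. Stack: [18, -26]
BINARY_OP + → 18 + -26 = -8. Stack: [-8]
STORE_FAST k → k=-8. Stack: []
LOAD_FAST_LOAD_FAST k,a → push -8,18. Stack: [-8, 18]
BINARY_OP | → -8 | 18 = -6. Stack: [-6]
RETURN_VALUE → return -6.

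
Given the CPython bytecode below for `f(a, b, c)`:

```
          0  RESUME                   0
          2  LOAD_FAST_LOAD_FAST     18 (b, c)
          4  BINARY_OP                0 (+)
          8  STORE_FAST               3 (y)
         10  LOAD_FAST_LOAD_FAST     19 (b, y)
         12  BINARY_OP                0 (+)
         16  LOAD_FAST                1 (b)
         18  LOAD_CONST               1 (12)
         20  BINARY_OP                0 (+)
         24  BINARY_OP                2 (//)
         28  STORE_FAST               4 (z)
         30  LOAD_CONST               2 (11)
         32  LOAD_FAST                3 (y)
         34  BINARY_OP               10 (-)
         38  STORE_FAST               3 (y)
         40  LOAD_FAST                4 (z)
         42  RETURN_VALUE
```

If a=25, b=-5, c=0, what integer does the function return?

LOAD_FAST_LOAD_FAST b,c → push -5,0. Stack: [-5, 0]
BINARY_OP + → -5 + 0 = -5. Stack: [-5]
STORE_FAST y → y=-5. Stack: []
LOAD_FAST_LOAD_FAST b,y → push -5,-5. Stack: [-5, -5]
BINARY_OP + → -5 + -5 = -10. Stack: [-10]
LOAD_FAST b → push -5. Stack: [-10, -5]
LOAD_CONST → push 12. Stack: [-10, -5, 12]
BINARY_OP + → -5 + 12 = 7. Stack: [-10, 7]
BINARY_OP // → -10 // 7 = -2. Stack: [-2]
STORE_FAST z → z=-2. Stack: []
LOAD_CONST → push 11. Stack: [11]
LOAD_FAST y → push -5. Stack: [11, -5]
BINARY_OP - → 11 - -5 = 16. Stack: [16]
STORE_FAST y → y=16. Stack: []
LOAD_FAST z → push -2. Stack: [-2]
RETURN_VALUE → return -2.

-2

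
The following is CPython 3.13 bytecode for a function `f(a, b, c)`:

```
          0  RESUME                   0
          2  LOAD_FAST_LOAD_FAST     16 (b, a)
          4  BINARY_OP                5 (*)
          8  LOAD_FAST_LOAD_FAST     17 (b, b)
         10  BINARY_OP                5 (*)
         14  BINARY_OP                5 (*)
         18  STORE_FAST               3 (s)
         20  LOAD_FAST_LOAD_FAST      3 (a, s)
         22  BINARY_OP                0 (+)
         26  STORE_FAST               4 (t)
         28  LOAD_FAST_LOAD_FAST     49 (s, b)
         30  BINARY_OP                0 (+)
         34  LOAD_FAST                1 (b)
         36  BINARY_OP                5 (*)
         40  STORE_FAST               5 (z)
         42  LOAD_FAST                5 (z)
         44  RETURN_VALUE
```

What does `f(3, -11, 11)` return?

44044

LOAD_FAST_LOAD_FAST b,a → push -11,3. Stack: [-11, 3]
BINARY_OP * → -11 * 3 = -33. Stack: [-33]
LOAD_FAST_LOAD_FAST b,b → push -11,-11. Stack: [-33, -11, -11]
BINARY_OP * → -11 * -11 = 121. Stack: [-33, 121]
BINARY_OP * → -33 * 121 = -3993. Stack: [-3993]
STORE_FAST s → s=-3993. Stack: []
LOAD_FAST_LOAD_FAST a,s → push 3,-3993. Stack: [3, -3993]
BINARY_OP + → 3 + -3993 = -3990. Stack: [-3990]
STORE_FAST t → t=-3990. Stack: []
LOAD_FAST_LOAD_FAST s,b → push -3993,-11. Stack: [-3993, -11]
BINARY_OP + → -3993 + -11 = -4004. Stack: [-4004]
LOAD_FAST b → push -11. Stack: [-4004, -11]
BINARY_OP * → -4004 * -11 = 44044. Stack: [44044]
STORE_FAST z → z=44044. Stack: []
LOAD_FAST z → push 44044. Stack: [44044]
RETURN_VALUE → return 44044.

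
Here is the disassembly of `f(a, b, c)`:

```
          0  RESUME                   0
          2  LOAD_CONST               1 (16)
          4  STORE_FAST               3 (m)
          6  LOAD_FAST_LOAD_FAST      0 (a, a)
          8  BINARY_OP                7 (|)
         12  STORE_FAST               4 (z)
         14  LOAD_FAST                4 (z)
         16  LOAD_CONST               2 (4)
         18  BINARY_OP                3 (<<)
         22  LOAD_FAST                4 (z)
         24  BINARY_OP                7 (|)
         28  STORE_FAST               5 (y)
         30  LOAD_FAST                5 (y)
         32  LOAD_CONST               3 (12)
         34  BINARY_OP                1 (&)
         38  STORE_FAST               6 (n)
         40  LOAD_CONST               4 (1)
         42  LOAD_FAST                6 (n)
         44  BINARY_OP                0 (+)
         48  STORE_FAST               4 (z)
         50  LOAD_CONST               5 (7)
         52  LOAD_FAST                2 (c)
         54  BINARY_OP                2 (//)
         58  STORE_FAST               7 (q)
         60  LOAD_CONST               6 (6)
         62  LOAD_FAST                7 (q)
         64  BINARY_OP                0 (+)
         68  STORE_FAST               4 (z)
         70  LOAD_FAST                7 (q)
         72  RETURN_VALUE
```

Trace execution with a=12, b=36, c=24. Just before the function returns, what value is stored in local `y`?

LOAD_CONST → push 16. Stack: [16]
STORE_FAST m → m=16. Stack: []
LOAD_FAST_LOAD_FAST a,a → push 12,12. Stack: [12, 12]
BINARY_OP | → 12 | 12 = 12. Stack: [12]
STORE_FAST z → z=12. Stack: []
LOAD_FAST z → push 12. Stack: [12]
LOAD_CONST → push 4. Stack: [12, 4]
BINARY_OP << → 12 << 4 = 192. Stack: [192]
LOAD_FAST z → push 12. Stack: [192, 12]
BINARY_OP | → 192 | 12 = 204. Stack: [204]
STORE_FAST y → y=204. Stack: []
LOAD_FAST y → push 204. Stack: [204]
LOAD_CONST → push 12. Stack: [204, 12]
BINARY_OP & → 204 & 12 = 12. Stack: [12]
STORE_FAST n → n=12. Stack: []
LOAD_CONST → push 1. Stack: [1]
LOAD_FAST n → push 12. Stack: [1, 12]
BINARY_OP + → 1 + 12 = 13. Stack: [13]
STORE_FAST z → z=13. Stack: []
LOAD_CONST → push 7. Stack: [7]
LOAD_FAST c → push 24. Stack: [7, 24]
BINARY_OP // → 7 // 24 = 0. Stack: [0]
STORE_FAST q → q=0. Stack: []
LOAD_CONST → push 6. Stack: [6]
LOAD_FAST q → push 0. Stack: [6, 0]
BINARY_OP + → 6 + 0 = 6. Stack: [6]
STORE_FAST z → z=6. Stack: []
LOAD_FAST q → push 0. Stack: [0]
RETURN_VALUE → return 0.

204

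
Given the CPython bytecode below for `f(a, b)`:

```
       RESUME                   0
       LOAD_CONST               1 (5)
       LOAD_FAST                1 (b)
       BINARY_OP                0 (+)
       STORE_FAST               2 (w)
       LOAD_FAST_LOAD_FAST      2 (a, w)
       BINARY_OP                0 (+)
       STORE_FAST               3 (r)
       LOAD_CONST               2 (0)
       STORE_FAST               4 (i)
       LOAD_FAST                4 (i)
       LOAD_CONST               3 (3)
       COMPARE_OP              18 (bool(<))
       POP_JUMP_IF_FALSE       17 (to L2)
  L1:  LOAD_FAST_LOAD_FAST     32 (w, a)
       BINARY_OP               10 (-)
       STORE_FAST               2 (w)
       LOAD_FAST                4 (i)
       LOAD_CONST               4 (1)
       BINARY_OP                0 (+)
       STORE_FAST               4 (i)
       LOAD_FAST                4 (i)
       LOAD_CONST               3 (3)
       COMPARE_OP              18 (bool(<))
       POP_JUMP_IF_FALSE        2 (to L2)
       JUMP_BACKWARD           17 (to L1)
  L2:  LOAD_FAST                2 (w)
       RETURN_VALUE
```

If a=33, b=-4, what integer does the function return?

-98

LOAD_CONST → push 5. Stack: [5]
LOAD_FAST b → push -4. Stack: [5, -4]
BINARY_OP + → 5 + -4 = 1. Stack: [1]
STORE_FAST w → w=1. Stack: []
LOAD_FAST_LOAD_FAST a,w → push 33,1. Stack: [33, 1]
BINARY_OP + → 33 + 1 = 34. Stack: [34]
STORE_FAST r → r=34. Stack: []
LOAD_CONST → push 0. Stack: [0]
STORE_FAST i → i=0. Stack: []
LOAD_FAST i → push 0. Stack: [0]
LOAD_CONST → push 3. Stack: [0, 3]
COMPARE_OP bool(<) → 0 vs 3 = True. Stack: [True]
POP_JUMP_IF_FALSE → pop True; no jump. Stack: []
LOAD_FAST_LOAD_FAST w,a → push 1,33. Stack: [1, 33]
BINARY_OP - → 1 - 33 = -32. Stack: [-32]
STORE_FAST w → w=-32. Stack: []
LOAD_FAST i → push 0. Stack: [0]
LOAD_CONST → push 1. Stack: [0, 1]
BINARY_OP + → 0 + 1 = 1. Stack: [1]
STORE_FAST i → i=1. Stack: []
LOAD_FAST i → push 1. Stack: [1]
LOAD_CONST → push 3. Stack: [1, 3]
COMPARE_OP bool(<) → 1 vs 3 = True. Stack: [True]
POP_JUMP_IF_FALSE → pop True; no jump. Stack: []
LOAD_FAST_LOAD_FAST w,a → push -32,33. Stack: [-32, 33]
BINARY_OP - → -32 - 33 = -65. Stack: [-65]
STORE_FAST w → w=-65. Stack: []
LOAD_FAST i → push 1. Stack: [1]
LOAD_CONST → push 1. Stack: [1, 1]
BINARY_OP + → 1 + 1 = 2. Stack: [2]
STORE_FAST i → i=2. Stack: []
LOAD_FAST i → push 2. Stack: [2]
LOAD_CONST → push 3. Stack: [2, 3]
COMPARE_OP bool(<) → 2 vs 3 = True. Stack: [True]
POP_JUMP_IF_FALSE → pop True; no jump. Stack: []
LOAD_FAST_LOAD_FAST w,a → push -65,33. Stack: [-65, 33]
BINARY_OP - → -65 - 33 = -98. Stack: [-98]
STORE_FAST w → w=-98. Stack: []
LOAD_FAST i → push 2. Stack: [2]
LOAD_CONST → push 1. Stack: [2, 1]
BINARY_OP + → 2 + 1 = 3. Stack: [3]
STORE_FAST i → i=3. Stack: []
LOAD_FAST i → push 3. Stack: [3]
LOAD_CONST → push 3. Stack: [3, 3]
COMPARE_OP bool(<) → 3 vs 3 = False. Stack: [False]
POP_JUMP_IF_FALSE → pop False; jump. Stack: []
LOAD_FAST w → push -98. Stack: [-98]
RETURN_VALUE → return -98.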